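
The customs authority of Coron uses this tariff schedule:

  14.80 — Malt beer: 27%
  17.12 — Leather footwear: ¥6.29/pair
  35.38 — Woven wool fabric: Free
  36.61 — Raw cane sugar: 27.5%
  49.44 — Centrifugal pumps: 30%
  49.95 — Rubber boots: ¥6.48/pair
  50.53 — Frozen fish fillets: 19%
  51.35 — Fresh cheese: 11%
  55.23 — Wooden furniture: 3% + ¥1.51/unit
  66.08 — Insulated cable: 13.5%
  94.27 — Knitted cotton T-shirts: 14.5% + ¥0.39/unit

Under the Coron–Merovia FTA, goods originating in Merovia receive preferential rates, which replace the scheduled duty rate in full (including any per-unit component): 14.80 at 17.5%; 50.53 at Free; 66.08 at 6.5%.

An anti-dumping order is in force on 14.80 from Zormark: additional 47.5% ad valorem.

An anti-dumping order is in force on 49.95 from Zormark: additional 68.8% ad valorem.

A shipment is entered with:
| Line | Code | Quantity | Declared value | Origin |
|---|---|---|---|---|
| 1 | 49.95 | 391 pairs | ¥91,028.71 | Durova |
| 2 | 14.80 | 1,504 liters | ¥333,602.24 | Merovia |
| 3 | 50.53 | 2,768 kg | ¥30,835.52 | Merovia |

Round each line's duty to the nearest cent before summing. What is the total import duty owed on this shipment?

Line 1 (49.95, Durova, 391 pairs, ¥91,028.71):
Base rate for 49.95 is ¥6.48/pair.
The additional-duty order on 49.95 targets Zormark, not Durova; it does not apply.
Duty = 391 × ¥6.48 = ¥2,533.68.
Line 2 (14.80, Merovia, 1,504 liters, ¥333,602.24):
Base rate for 14.80 is 27%.
Origin Merovia qualifies under the Coron–Merovia agreement and 14.80 is covered: preferential rate 17.5% applies instead.
The additional-duty order on 14.80 targets Zormark, not Merovia; it does not apply.
Duty = ¥333,602.24 × 17.5% = ¥58,380.39.
Line 3 (50.53, Merovia, 2,768 kg, ¥30,835.52):
Base rate for 50.53 is 19%.
Origin Merovia qualifies under the Coron–Merovia agreement and 50.53 is covered: preferential rate Free applies instead.
Duty = ¥30,835.52 × 0% = ¥0.00.
Total = ¥2,533.68 + ¥58,380.39 + ¥0.00 = ¥60,914.07.

¥60,914.07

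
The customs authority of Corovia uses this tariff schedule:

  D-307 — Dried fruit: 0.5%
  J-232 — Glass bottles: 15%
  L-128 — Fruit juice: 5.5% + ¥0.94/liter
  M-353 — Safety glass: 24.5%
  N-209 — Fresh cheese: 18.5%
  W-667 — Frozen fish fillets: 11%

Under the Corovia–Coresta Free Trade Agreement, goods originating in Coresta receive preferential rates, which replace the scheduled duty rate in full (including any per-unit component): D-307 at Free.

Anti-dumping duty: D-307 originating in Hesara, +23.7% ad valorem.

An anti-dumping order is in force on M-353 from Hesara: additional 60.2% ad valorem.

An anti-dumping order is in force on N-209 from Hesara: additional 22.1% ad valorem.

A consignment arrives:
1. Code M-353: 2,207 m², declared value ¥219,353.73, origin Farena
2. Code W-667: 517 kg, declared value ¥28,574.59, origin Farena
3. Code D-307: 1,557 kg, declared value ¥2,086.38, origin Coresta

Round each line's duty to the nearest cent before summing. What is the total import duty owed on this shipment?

¥56,884.86

Line 1 (M-353, Farena, 2,207 m², ¥219,353.73):
Base rate for M-353 is 24.5%.
The additional-duty order on M-353 targets Hesara, not Farena; it does not apply.
Duty = ¥219,353.73 × 24.5% = ¥53,741.66.
Line 2 (W-667, Farena, 517 kg, ¥28,574.59):
Base rate for W-667 is 11%.
Duty = ¥28,574.59 × 11% = ¥3,143.20.
Line 3 (D-307, Coresta, 1,557 kg, ¥2,086.38):
Base rate for D-307 is 0.5%.
Origin Coresta qualifies under the Corovia–Coresta agreement and D-307 is covered: preferential rate Free applies instead.
The additional-duty order on D-307 targets Hesara, not Coresta; it does not apply.
Duty = ¥2,086.38 × 0% = ¥0.00.
Total = ¥53,741.66 + ¥3,143.20 + ¥0.00 = ¥56,884.86.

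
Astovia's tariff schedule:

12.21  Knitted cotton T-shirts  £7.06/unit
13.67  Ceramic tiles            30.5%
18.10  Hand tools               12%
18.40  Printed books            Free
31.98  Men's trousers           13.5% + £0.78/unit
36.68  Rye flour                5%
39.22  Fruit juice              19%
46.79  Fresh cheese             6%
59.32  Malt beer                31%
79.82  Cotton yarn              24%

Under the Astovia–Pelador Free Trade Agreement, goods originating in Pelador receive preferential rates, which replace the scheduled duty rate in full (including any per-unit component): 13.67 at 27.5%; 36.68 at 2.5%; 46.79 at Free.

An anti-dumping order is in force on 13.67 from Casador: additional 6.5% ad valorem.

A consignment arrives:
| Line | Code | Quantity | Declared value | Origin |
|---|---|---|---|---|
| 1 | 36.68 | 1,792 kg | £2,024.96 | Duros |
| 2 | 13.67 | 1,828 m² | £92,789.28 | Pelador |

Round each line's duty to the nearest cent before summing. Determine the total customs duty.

Line 1 (36.68, Duros, 1,792 kg, £2,024.96):
Base rate for 36.68 is 5%.
36.68 has an FTA preferential rate, but origin Duros is not Pelador; base rate stands.
Duty = £2,024.96 × 5% = £101.25.
Line 2 (13.67, Pelador, 1,828 m², £92,789.28):
Base rate for 13.67 is 30.5%.
Origin Pelador qualifies under the Astovia–Pelador agreement and 13.67 is covered: preferential rate 27.5% applies instead.
The additional-duty order on 13.67 targets Casador, not Pelador; it does not apply.
Duty = £92,789.28 × 27.5% = £25,517.05.
Total = £101.25 + £25,517.05 = £25,618.30.

£25,618.30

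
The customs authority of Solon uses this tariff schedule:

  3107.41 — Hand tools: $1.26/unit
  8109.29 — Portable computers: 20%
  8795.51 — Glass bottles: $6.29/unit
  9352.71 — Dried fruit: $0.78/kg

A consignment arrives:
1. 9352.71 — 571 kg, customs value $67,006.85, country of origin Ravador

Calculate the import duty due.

$445.38

Line 1 (9352.71, Ravador, 571 kg, $67,006.85):
Base rate for 9352.71 is $0.78/kg.
Duty = 571 × $0.78 = $445.38.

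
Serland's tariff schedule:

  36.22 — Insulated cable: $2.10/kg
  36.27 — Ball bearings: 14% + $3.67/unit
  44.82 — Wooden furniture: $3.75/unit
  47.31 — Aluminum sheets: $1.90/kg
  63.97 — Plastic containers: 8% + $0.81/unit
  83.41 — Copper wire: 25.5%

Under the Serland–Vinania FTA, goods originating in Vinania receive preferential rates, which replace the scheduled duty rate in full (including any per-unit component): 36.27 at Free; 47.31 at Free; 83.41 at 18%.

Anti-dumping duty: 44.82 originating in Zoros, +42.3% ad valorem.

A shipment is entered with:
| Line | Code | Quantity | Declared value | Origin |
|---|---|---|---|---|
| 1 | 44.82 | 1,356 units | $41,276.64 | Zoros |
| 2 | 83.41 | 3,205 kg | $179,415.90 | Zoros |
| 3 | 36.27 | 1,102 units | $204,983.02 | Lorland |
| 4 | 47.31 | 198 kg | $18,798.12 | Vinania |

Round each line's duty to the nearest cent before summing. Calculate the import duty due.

$101,038.03

Line 1 (44.82, Zoros, 1,356 units, $41,276.64):
Base rate for 44.82 is $3.75/unit.
Additional duty on 44.82 from Zoros: +42.3% ad valorem. Applied ad valorem rate = 42.3%.
Duty = $41,276.64 × 42.3% + 1,356 × $3.75 = $22,545.02.
Line 2 (83.41, Zoros, 3,205 kg, $179,415.90):
Base rate for 83.41 is 25.5%.
83.41 has an FTA preferential rate, but origin Zoros is not Vinania; base rate stands.
Duty = $179,415.90 × 25.5% = $45,751.05.
Line 3 (36.27, Lorland, 1,102 units, $204,983.02):
Base rate for 36.27 is 14% + $3.67/unit.
36.27 has an FTA preferential rate, but origin Lorland is not Vinania; base rate stands.
Duty = $204,983.02 × 14% + 1,102 × $3.67 = $32,741.96.
Line 4 (47.31, Vinania, 198 kg, $18,798.12):
Base rate for 47.31 is $1.90/kg.
Origin Vinania qualifies under the Serland–Vinania agreement and 47.31 is covered: preferential rate Free applies instead.
Duty = $18,798.12 × 0% = $0.00.
Total = $22,545.02 + $45,751.05 + $32,741.96 + $0.00 = $101,038.03.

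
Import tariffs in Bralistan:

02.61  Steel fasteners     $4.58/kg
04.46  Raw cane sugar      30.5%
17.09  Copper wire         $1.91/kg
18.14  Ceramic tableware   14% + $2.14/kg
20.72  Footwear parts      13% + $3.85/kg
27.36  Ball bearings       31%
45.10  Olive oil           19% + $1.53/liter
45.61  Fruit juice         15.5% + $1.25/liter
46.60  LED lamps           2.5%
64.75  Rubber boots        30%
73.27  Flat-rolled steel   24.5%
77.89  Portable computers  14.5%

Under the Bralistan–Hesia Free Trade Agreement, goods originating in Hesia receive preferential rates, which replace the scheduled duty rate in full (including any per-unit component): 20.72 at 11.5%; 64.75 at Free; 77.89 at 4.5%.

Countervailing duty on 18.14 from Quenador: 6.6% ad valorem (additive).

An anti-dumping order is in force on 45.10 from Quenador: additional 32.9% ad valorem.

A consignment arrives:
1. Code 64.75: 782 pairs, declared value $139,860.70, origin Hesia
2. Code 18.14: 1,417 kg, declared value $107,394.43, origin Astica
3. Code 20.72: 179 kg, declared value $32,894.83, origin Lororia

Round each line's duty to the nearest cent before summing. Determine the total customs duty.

$23,033.08

Line 1 (64.75, Hesia, 782 pairs, $139,860.70):
Base rate for 64.75 is 30%.
Origin Hesia qualifies under the Bralistan–Hesia agreement and 64.75 is covered: preferential rate Free applies instead.
Duty = $139,860.70 × 0% = $0.00.
Line 2 (18.14, Astica, 1,417 kg, $107,394.43):
Base rate for 18.14 is 14% + $2.14/kg.
The additional-duty order on 18.14 targets Quenador, not Astica; it does not apply.
Duty = $107,394.43 × 14% + 1,417 × $2.14 = $18,067.60.
Line 3 (20.72, Lororia, 179 kg, $32,894.83):
Base rate for 20.72 is 13% + $3.85/kg.
20.72 has an FTA preferential rate, but origin Lororia is not Hesia; base rate stands.
Duty = $32,894.83 × 13% + 179 × $3.85 = $4,965.48.
Total = $0.00 + $18,067.60 + $4,965.48 = $23,033.08.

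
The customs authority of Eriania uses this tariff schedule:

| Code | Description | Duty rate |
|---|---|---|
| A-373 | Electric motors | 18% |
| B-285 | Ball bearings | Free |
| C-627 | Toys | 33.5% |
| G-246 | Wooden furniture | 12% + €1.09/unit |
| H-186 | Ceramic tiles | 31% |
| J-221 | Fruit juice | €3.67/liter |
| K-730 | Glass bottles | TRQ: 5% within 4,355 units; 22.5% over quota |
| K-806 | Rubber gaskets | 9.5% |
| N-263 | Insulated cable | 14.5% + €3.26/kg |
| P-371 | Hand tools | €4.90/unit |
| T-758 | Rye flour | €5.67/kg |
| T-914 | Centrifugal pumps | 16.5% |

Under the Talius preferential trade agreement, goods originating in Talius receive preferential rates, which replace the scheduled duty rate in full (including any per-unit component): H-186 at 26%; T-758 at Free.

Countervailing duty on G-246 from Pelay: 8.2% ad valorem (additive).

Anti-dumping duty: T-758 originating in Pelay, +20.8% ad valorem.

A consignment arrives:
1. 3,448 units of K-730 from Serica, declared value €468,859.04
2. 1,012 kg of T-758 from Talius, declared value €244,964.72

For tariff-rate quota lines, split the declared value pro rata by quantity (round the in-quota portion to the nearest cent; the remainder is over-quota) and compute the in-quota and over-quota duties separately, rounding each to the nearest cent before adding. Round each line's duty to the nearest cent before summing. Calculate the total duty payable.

€23,442.95

Line 1 (K-730, Serica, 3,448 units, €468,859.04):
Code K-730 is under a tariff-rate quota (threshold 4,355 units). Quantity 3,448 units is within the quota, so the in-quota rate 5% applies to the full value.
Duty = €468,859.04 × 5% = €23,442.95.
Line 2 (T-758, Talius, 1,012 kg, €244,964.72):
Base rate for T-758 is €5.67/kg.
Origin Talius qualifies under the Eriania–Talius agreement and T-758 is covered: preferential rate Free applies instead.
The additional-duty order on T-758 targets Pelay, not Talius; it does not apply.
Duty = €244,964.72 × 0% = €0.00.
Total = €23,442.95 + €0.00 = €23,442.95.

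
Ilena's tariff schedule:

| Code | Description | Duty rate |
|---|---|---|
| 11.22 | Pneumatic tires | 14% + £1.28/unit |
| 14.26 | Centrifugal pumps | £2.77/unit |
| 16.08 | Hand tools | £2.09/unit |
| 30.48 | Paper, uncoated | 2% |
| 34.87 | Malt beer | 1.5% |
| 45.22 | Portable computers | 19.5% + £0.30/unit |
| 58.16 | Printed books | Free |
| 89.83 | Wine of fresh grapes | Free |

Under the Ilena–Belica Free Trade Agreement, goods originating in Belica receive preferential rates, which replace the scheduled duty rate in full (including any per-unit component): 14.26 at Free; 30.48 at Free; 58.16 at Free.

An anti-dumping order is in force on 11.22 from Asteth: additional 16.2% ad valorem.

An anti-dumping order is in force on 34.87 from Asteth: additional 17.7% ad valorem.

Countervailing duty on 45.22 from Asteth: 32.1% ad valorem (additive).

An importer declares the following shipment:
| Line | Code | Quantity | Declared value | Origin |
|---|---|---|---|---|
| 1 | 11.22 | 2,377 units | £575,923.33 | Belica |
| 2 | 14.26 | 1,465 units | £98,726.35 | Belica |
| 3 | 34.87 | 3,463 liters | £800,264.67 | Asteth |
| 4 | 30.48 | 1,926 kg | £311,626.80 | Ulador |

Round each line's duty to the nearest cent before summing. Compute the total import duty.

£243,555.19

Line 1 (11.22, Belica, 2,377 units, £575,923.33):
Base rate for 11.22 is 14% + £1.28/unit.
Origin Belica is the FTA partner but 11.22 is not on the preference list; base rate stands.
The additional-duty order on 11.22 targets Asteth, not Belica; it does not apply.
Duty = £575,923.33 × 14% + 2,377 × £1.28 = £83,671.83.
Line 2 (14.26, Belica, 1,465 units, £98,726.35):
Base rate for 14.26 is £2.77/unit.
Origin Belica qualifies under the Ilena–Belica agreement and 14.26 is covered: preferential rate Free applies instead.
Duty = £98,726.35 × 0% = £0.00.
Line 3 (34.87, Asteth, 3,463 liters, £800,264.67):
Base rate for 34.87 is 1.5%.
Additional duty on 34.87 from Asteth: +17.7%. Applied ad valorem rate: 1.5% + 17.7% = 19.2%.
Duty = £800,264.67 × 19.2% = £153,650.82.
Line 4 (30.48, Ulador, 1,926 kg, £311,626.80):
Base rate for 30.48 is 2%.
30.48 has an FTA preferential rate, but origin Ulador is not Belica; base rate stands.
Duty = £311,626.80 × 2% = £6,232.54.
Total = £83,671.83 + £0.00 + £153,650.82 + £6,232.54 = £243,555.19.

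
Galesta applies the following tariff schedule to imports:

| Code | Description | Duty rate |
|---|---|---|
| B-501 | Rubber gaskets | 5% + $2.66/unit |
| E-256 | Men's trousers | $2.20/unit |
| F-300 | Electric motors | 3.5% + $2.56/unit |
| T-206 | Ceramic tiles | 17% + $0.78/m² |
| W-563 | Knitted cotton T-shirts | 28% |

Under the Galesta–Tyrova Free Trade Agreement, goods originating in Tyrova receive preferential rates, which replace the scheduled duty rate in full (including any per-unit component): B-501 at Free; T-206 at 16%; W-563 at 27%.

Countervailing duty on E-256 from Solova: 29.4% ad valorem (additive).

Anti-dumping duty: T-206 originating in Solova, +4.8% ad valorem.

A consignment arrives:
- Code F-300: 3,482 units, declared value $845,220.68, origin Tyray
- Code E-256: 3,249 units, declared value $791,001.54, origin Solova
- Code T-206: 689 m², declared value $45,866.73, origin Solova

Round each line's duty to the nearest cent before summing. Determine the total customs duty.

Line 1 (F-300, Tyray, 3,482 units, $845,220.68):
Base rate for F-300 is 3.5% + $2.56/unit.
Duty = $845,220.68 × 3.5% + 3,482 × $2.56 = $38,496.64.
Line 2 (E-256, Solova, 3,249 units, $791,001.54):
Base rate for E-256 is $2.20/unit.
Additional duty on E-256 from Solova: +29.4% ad valorem. Applied ad valorem rate = 29.4%.
Duty = $791,001.54 × 29.4% + 3,249 × $2.20 = $239,702.25.
Line 3 (T-206, Solova, 689 m², $45,866.73):
Base rate for T-206 is 17% + $0.78/m².
T-206 has an FTA preferential rate, but origin Solova is not Tyrova; base rate stands.
Additional duty on T-206 from Solova: +4.8%. Applied ad valorem rate: 17% + 4.8% = 21.8%.
Duty = $45,866.73 × 21.8% + 689 × $0.78 = $10,536.37.
Total = $38,496.64 + $239,702.25 + $10,536.37 = $288,735.26.

$288,735.26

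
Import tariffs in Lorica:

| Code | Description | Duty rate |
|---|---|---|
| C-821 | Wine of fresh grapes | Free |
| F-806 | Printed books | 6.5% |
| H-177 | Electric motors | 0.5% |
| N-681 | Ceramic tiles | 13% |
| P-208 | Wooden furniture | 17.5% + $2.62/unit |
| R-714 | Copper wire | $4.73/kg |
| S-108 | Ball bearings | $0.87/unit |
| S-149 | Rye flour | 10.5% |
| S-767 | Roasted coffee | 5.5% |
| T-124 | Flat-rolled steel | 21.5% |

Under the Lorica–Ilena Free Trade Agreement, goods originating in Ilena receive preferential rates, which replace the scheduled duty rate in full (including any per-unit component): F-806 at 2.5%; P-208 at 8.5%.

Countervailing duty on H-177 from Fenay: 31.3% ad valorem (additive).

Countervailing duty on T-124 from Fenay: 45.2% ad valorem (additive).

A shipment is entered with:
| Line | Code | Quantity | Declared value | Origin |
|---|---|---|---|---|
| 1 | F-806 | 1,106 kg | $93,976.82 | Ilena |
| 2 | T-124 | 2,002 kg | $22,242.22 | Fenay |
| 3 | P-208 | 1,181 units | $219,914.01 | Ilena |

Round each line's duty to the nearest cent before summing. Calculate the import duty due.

$35,877.67

Line 1 (F-806, Ilena, 1,106 kg, $93,976.82):
Base rate for F-806 is 6.5%.
Origin Ilena qualifies under the Lorica–Ilena agreement and F-806 is covered: preferential rate 2.5% applies instead.
Duty = $93,976.82 × 2.5% = $2,349.42.
Line 2 (T-124, Fenay, 2,002 kg, $22,242.22):
Base rate for T-124 is 21.5%.
Additional duty on T-124 from Fenay: +45.2%. Applied ad valorem rate: 21.5% + 45.2% = 66.7%.
Duty = $22,242.22 × 66.7% = $14,835.56.
Line 3 (P-208, Ilena, 1,181 units, $219,914.01):
Base rate for P-208 is 17.5% + $2.62/unit.
Origin Ilena qualifies under the Lorica–Ilena agreement and P-208 is covered: preferential rate 8.5% applies instead.
Duty = $219,914.01 × 8.5% = $18,692.69.
Total = $2,349.42 + $14,835.56 + $18,692.69 = $35,877.67.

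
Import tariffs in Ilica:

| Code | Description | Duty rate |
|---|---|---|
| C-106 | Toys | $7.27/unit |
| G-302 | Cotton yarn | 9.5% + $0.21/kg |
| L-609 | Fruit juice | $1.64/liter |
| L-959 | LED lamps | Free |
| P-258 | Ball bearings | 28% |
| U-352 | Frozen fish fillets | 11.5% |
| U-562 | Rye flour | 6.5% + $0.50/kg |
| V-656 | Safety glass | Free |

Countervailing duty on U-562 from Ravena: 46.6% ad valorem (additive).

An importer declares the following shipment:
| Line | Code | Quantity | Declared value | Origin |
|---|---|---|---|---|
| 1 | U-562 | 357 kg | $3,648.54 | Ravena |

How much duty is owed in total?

Line 1 (U-562, Ravena, 357 kg, $3,648.54):
Base rate for U-562 is 6.5% + $0.50/kg.
Additional duty on U-562 from Ravena: +46.6%. Applied ad valorem rate: 6.5% + 46.6% = 53.1%.
Duty = $3,648.54 × 53.1% + 357 × $0.50 = $2,115.87.

$2,115.87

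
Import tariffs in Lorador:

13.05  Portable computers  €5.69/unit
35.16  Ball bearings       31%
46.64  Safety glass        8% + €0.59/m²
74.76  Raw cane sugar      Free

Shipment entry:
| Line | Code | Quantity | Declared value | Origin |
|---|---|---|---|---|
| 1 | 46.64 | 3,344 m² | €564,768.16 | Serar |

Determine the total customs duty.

€47,154.41

Line 1 (46.64, Serar, 3,344 m², €564,768.16):
Base rate for 46.64 is 8% + €0.59/m².
Duty = €564,768.16 × 8% + 3,344 × €0.59 = €47,154.41.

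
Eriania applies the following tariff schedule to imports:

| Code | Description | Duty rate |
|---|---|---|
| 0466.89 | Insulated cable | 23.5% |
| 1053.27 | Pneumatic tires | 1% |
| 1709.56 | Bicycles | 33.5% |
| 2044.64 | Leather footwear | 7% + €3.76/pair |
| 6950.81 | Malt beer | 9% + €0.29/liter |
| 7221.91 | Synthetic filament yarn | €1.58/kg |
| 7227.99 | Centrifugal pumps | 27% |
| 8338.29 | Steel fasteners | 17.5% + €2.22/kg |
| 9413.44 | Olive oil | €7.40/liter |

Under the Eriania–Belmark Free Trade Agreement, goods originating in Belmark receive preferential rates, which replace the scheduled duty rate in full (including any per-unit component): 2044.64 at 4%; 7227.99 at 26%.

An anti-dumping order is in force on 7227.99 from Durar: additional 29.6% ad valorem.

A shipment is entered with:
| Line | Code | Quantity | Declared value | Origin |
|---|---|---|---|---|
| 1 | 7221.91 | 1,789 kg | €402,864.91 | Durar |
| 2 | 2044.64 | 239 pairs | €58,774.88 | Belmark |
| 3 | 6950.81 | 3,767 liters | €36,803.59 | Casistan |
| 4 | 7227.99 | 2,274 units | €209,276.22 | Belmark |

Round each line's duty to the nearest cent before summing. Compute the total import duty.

Line 1 (7221.91, Durar, 1,789 kg, €402,864.91):
Base rate for 7221.91 is €1.58/kg.
Duty = 1,789 × €1.58 = €2,826.62.
Line 2 (2044.64, Belmark, 239 pairs, €58,774.88):
Base rate for 2044.64 is 7% + €3.76/pair.
Origin Belmark qualifies under the Eriania–Belmark agreement and 2044.64 is covered: preferential rate 4% applies instead.
Duty = €58,774.88 × 4% = €2,351.00.
Line 3 (6950.81, Casistan, 3,767 liters, €36,803.59):
Base rate for 6950.81 is 9% + €0.29/liter.
Duty = €36,803.59 × 9% + 3,767 × €0.29 = €4,404.75.
Line 4 (7227.99, Belmark, 2,274 units, €209,276.22):
Base rate for 7227.99 is 27%.
Origin Belmark qualifies under the Eriania–Belmark agreement and 7227.99 is covered: preferential rate 26% applies instead.
The additional-duty order on 7227.99 targets Durar, not Belmark; it does not apply.
Duty = €209,276.22 × 26% = €54,411.82.
Total = €2,826.62 + €2,351.00 + €4,404.75 + €54,411.82 = €63,994.19.

€63,994.19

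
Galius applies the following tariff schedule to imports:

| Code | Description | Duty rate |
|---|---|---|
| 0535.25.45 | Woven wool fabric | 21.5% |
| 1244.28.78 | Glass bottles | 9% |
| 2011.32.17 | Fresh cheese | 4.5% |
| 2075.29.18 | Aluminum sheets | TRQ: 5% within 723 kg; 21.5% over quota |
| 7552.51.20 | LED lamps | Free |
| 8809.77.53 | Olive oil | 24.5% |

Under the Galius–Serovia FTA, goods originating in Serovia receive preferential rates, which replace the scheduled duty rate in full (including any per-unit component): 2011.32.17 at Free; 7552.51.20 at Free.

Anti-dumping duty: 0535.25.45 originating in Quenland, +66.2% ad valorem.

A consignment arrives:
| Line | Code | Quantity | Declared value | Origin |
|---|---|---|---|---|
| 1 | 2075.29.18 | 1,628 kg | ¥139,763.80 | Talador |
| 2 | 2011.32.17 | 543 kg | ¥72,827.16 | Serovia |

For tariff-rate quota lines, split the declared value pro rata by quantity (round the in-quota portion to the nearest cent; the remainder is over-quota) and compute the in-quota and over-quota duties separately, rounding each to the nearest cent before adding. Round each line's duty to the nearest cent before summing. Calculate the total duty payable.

Line 1 (2075.29.18, Talador, 1,628 kg, ¥139,763.80):
Code 2075.29.18 is under a tariff-rate quota (threshold 723 kg). In-quota: 723 kg at 5%; over-quota: 905 kg at 21.5%.
Pro-rata value split: in-quota = ¥139,763.80 × 723/1,628 = ¥62,069.55; over-quota = ¥139,763.80 − ¥62,069.55 = ¥77,694.25.
In-quota duty = ¥62,069.55 × 5% = ¥3,103.48. Over-quota duty = ¥77,694.25 × 21.5% = ¥16,704.26.
Line duty = ¥3,103.48 + ¥16,704.26 = ¥19,807.74.
Line 2 (2011.32.17, Serovia, 543 kg, ¥72,827.16):
Base rate for 2011.32.17 is 4.5%.
Origin Serovia qualifies under the Galius–Serovia agreement and 2011.32.17 is covered: preferential rate Free applies instead.
Duty = ¥72,827.16 × 0% = ¥0.00.
Total = ¥19,807.74 + ¥0.00 = ¥19,807.74.

¥19,807.74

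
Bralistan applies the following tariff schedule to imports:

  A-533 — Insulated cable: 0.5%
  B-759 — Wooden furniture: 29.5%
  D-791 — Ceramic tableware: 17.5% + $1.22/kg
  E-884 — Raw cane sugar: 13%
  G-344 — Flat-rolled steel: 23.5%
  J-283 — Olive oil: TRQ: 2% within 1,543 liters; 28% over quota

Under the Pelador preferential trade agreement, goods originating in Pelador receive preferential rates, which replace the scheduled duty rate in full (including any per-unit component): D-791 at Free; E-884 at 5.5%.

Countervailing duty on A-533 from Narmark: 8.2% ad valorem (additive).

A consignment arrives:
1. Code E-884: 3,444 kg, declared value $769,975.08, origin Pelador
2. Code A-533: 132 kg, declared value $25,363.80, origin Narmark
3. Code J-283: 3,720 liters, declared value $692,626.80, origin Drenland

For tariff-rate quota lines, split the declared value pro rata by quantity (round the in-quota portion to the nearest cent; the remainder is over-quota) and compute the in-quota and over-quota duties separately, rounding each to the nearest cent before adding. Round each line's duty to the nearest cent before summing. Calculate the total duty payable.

$163,795.08

Line 1 (E-884, Pelador, 3,444 kg, $769,975.08):
Base rate for E-884 is 13%.
Origin Pelador qualifies under the Bralistan–Pelador agreement and E-884 is covered: preferential rate 5.5% applies instead.
Duty = $769,975.08 × 5.5% = $42,348.63.
Line 2 (A-533, Narmark, 132 kg, $25,363.80):
Base rate for A-533 is 0.5%.
Additional duty on A-533 from Narmark: +8.2%. Applied ad valorem rate: 0.5% + 8.2% = 8.7%.
Duty = $25,363.80 × 8.7% = $2,206.65.
Line 3 (J-283, Drenland, 3,720 liters, $692,626.80):
Code J-283 is under a tariff-rate quota (threshold 1,543 liters). In-quota: 1,543 liters at 2%; over-quota: 2,177 liters at 28%.
Pro-rata value split: in-quota = $692,626.80 × 1,543/3,720 = $287,291.17; over-quota = $692,626.80 − $287,291.17 = $405,335.63.
In-quota duty = $287,291.17 × 2% = $5,745.82. Over-quota duty = $405,335.63 × 28% = $113,493.98.
Line duty = $5,745.82 + $113,493.98 = $119,239.80.
Total = $42,348.63 + $2,206.65 + $119,239.80 = $163,795.08.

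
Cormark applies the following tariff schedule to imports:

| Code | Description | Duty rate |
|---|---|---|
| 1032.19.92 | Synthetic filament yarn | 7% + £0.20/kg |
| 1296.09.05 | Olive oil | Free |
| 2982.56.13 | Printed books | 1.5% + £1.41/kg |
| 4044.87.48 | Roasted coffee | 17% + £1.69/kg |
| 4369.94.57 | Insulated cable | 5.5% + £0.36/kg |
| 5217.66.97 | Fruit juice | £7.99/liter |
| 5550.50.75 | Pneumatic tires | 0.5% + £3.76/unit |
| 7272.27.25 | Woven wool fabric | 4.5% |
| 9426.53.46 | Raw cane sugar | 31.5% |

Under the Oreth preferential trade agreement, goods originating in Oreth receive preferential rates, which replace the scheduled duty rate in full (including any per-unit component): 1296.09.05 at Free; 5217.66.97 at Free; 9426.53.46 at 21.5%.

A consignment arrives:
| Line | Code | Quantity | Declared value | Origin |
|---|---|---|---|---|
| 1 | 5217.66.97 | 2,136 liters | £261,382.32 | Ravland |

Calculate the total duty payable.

£17,066.64

Line 1 (5217.66.97, Ravland, 2,136 liters, £261,382.32):
Base rate for 5217.66.97 is £7.99/liter.
5217.66.97 has an FTA preferential rate, but origin Ravland is not Oreth; base rate stands.
Duty = 2,136 × £7.99 = £17,066.64.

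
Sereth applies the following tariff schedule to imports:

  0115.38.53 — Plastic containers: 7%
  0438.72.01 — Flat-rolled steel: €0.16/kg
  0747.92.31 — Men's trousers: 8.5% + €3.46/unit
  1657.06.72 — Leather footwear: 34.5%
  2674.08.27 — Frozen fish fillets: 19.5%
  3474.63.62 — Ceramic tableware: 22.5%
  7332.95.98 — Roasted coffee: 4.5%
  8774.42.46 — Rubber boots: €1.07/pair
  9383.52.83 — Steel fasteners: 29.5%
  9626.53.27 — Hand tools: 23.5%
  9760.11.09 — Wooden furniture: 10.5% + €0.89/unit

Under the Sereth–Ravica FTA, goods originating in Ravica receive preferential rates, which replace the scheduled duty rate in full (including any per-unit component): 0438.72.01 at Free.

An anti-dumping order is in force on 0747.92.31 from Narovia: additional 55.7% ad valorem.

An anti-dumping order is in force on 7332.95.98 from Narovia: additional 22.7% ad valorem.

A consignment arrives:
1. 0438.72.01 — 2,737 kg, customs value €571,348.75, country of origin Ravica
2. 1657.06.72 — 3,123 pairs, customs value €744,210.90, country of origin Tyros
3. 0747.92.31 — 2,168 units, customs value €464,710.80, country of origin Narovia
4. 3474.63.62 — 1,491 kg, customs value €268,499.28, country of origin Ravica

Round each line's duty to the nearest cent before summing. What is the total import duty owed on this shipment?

€623,010.71

Line 1 (0438.72.01, Ravica, 2,737 kg, €571,348.75):
Base rate for 0438.72.01 is €0.16/kg.
Origin Ravica qualifies under the Sereth–Ravica agreement and 0438.72.01 is covered: preferential rate Free applies instead.
Duty = €571,348.75 × 0% = €0.00.
Line 2 (1657.06.72, Tyros, 3,123 pairs, €744,210.90):
Base rate for 1657.06.72 is 34.5%.
Duty = €744,210.90 × 34.5% = €256,752.76.
Line 3 (0747.92.31, Narovia, 2,168 units, €464,710.80):
Base rate for 0747.92.31 is 8.5% + €3.46/unit.
Additional duty on 0747.92.31 from Narovia: +55.7%. Applied ad valorem rate: 8.5% + 55.7% = 64.2%.
Duty = €464,710.80 × 64.2% + 2,168 × €3.46 = €305,845.61.
Line 4 (3474.63.62, Ravica, 1,491 kg, €268,499.28):
Base rate for 3474.63.62 is 22.5%.
Origin Ravica is the FTA partner but 3474.63.62 is not on the preference list; base rate stands.
Duty = €268,499.28 × 22.5% = €60,412.34.
Total = €0.00 + €256,752.76 + €305,845.61 + €60,412.34 = €623,010.71.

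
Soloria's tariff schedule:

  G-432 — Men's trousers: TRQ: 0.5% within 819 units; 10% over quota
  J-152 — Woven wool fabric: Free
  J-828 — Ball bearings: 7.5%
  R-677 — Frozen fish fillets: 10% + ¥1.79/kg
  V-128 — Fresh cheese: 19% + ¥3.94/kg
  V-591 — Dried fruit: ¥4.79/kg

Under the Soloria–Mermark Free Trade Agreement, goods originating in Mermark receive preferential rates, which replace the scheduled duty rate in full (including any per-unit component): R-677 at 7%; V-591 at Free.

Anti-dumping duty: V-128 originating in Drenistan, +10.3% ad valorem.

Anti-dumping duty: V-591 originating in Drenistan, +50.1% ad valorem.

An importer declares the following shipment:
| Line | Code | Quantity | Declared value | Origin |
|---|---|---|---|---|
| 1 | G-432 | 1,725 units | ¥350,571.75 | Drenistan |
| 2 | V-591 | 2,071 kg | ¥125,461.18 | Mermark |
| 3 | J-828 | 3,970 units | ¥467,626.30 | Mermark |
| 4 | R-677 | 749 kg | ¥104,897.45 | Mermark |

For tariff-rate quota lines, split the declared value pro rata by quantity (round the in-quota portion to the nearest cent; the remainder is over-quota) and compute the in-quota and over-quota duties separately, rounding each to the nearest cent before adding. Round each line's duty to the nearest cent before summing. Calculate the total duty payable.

¥61,659.66

Line 1 (G-432, Drenistan, 1,725 units, ¥350,571.75):
Code G-432 is under a tariff-rate quota (threshold 819 units). In-quota: 819 units at 0.5%; over-quota: 906 units at 10%.
Pro-rata value split: in-quota = ¥350,571.75 × 819/1,725 = ¥166,445.37; over-quota = ¥350,571.75 − ¥166,445.37 = ¥184,126.38.
In-quota duty = ¥166,445.37 × 0.5% = ¥832.23. Over-quota duty = ¥184,126.38 × 10% = ¥18,412.64.
Line duty = ¥832.23 + ¥18,412.64 = ¥19,244.87.
Line 2 (V-591, Mermark, 2,071 kg, ¥125,461.18):
Base rate for V-591 is ¥4.79/kg.
Origin Mermark qualifies under the Soloria–Mermark agreement and V-591 is covered: preferential rate Free applies instead.
The additional-duty order on V-591 targets Drenistan, not Mermark; it does not apply.
Duty = ¥125,461.18 × 0% = ¥0.00.
Line 3 (J-828, Mermark, 3,970 units, ¥467,626.30):
Base rate for J-828 is 7.5%.
Origin Mermark is the FTA partner but J-828 is not on the preference list; base rate stands.
Duty = ¥467,626.30 × 7.5% = ¥35,071.97.
Line 4 (R-677, Mermark, 749 kg, ¥104,897.45):
Base rate for R-677 is 10% + ¥1.79/kg.
Origin Mermark qualifies under the Soloria–Mermark agreement and R-677 is covered: preferential rate 7% applies instead.
Duty = ¥104,897.45 × 7% = ¥7,342.82.
Total = ¥19,244.87 + ¥0.00 + ¥35,071.97 + ¥7,342.82 = ¥61,659.66.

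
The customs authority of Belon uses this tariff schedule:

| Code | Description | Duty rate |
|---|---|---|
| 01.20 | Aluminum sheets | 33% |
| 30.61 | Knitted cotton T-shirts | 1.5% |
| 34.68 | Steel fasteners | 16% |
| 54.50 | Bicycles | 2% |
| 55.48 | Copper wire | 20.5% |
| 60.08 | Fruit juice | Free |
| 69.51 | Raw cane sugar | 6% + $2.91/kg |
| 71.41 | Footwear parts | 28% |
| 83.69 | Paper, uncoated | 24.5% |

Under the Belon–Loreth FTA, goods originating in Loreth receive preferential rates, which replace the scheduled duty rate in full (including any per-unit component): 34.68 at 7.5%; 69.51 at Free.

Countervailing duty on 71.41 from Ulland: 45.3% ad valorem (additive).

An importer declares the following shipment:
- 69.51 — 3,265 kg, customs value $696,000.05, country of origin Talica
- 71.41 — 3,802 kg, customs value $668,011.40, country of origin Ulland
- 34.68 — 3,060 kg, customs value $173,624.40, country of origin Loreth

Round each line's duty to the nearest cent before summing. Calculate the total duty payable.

Line 1 (69.51, Talica, 3,265 kg, $696,000.05):
Base rate for 69.51 is 6% + $2.91/kg.
69.51 has an FTA preferential rate, but origin Talica is not Loreth; base rate stands.
Duty = $696,000.05 × 6% + 3,265 × $2.91 = $51,261.15.
Line 2 (71.41, Ulland, 3,802 kg, $668,011.40):
Base rate for 71.41 is 28%.
Additional duty on 71.41 from Ulland: +45.3%. Applied ad valorem rate: 28% + 45.3% = 73.3%.
Duty = $668,011.40 × 73.3% = $489,652.36.
Line 3 (34.68, Loreth, 3,060 kg, $173,624.40):
Base rate for 34.68 is 16%.
Origin Loreth qualifies under the Belon–Loreth agreement and 34.68 is covered: preferential rate 7.5% applies instead.
Duty = $173,624.40 × 7.5% = $13,021.83.
Total = $51,261.15 + $489,652.36 + $13,021.83 = $553,935.34.

$553,935.34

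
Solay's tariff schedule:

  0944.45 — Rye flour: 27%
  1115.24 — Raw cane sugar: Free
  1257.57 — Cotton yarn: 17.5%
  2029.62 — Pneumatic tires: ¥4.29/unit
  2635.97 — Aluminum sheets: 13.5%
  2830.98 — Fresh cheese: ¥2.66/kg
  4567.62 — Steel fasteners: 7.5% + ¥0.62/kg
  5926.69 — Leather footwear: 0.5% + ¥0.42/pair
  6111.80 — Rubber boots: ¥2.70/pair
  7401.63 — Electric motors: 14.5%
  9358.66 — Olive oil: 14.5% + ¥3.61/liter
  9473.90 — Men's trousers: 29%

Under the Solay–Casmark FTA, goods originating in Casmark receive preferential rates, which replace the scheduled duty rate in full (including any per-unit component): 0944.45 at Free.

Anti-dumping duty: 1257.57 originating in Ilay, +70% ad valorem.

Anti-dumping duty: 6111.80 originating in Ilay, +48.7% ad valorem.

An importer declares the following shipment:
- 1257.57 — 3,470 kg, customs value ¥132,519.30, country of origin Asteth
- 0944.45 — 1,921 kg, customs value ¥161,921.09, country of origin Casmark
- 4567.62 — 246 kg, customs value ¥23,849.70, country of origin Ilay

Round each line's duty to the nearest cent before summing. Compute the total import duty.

¥25,132.13

Line 1 (1257.57, Asteth, 3,470 kg, ¥132,519.30):
Base rate for 1257.57 is 17.5%.
The additional-duty order on 1257.57 targets Ilay, not Asteth; it does not apply.
Duty = ¥132,519.30 × 17.5% = ¥23,190.88.
Line 2 (0944.45, Casmark, 1,921 kg, ¥161,921.09):
Base rate for 0944.45 is 27%.
Origin Casmark qualifies under the Solay–Casmark agreement and 0944.45 is covered: preferential rate Free applies instead.
Duty = ¥161,921.09 × 0% = ¥0.00.
Line 3 (4567.62, Ilay, 246 kg, ¥23,849.70):
Base rate for 4567.62 is 7.5% + ¥0.62/kg.
Duty = ¥23,849.70 × 7.5% + 246 × ¥0.62 = ¥1,941.25.
Total = ¥23,190.88 + ¥0.00 + ¥1,941.25 = ¥25,132.13.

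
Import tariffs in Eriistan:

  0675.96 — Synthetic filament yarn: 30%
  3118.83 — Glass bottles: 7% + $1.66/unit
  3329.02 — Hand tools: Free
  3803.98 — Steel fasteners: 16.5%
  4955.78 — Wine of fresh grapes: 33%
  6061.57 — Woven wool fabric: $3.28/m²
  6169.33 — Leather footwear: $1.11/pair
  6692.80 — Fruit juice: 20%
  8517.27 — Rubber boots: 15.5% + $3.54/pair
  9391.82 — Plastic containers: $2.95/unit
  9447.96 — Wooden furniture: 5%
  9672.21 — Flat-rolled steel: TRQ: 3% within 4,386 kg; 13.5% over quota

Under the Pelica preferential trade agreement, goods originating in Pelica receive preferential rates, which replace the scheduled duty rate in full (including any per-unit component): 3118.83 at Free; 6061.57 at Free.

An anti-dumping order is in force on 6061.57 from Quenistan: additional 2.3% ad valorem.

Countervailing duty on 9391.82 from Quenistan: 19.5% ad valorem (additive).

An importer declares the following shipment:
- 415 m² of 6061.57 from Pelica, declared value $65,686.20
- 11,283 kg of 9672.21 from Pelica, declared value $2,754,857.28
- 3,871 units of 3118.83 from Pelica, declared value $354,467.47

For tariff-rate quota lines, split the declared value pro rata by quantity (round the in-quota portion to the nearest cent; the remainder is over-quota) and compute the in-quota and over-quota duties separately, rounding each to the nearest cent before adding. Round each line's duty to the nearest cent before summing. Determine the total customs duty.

$259,462.73

Line 1 (6061.57, Pelica, 415 m², $65,686.20):
Base rate for 6061.57 is $3.28/m².
Origin Pelica qualifies under the Eriistan–Pelica agreement and 6061.57 is covered: preferential rate Free applies instead.
The additional-duty order on 6061.57 targets Quenistan, not Pelica; it does not apply.
Duty = $65,686.20 × 0% = $0.00.
Line 2 (9672.21, Pelica, 11,283 kg, $2,754,857.28):
Code 9672.21 is under a tariff-rate quota (threshold 4,386 kg). In-quota: 4,386 kg at 3%; over-quota: 6,897 kg at 13.5%.
Pro-rata value split: in-quota = $2,754,857.28 × 4,386/11,283 = $1,070,885.76; over-quota = $2,754,857.28 − $1,070,885.76 = $1,683,971.52.
In-quota duty = $1,070,885.76 × 3% = $32,126.57. Over-quota duty = $1,683,971.52 × 13.5% = $227,336.16.
Line duty = $32,126.57 + $227,336.16 = $259,462.73.
Line 3 (3118.83, Pelica, 3,871 units, $354,467.47):
Base rate for 3118.83 is 7% + $1.66/unit.
Origin Pelica qualifies under the Eriistan–Pelica agreement and 3118.83 is covered: preferential rate Free applies instead.
Duty = $354,467.47 × 0% = $0.00.
Total = $0.00 + $259,462.73 + $0.00 = $259,462.73.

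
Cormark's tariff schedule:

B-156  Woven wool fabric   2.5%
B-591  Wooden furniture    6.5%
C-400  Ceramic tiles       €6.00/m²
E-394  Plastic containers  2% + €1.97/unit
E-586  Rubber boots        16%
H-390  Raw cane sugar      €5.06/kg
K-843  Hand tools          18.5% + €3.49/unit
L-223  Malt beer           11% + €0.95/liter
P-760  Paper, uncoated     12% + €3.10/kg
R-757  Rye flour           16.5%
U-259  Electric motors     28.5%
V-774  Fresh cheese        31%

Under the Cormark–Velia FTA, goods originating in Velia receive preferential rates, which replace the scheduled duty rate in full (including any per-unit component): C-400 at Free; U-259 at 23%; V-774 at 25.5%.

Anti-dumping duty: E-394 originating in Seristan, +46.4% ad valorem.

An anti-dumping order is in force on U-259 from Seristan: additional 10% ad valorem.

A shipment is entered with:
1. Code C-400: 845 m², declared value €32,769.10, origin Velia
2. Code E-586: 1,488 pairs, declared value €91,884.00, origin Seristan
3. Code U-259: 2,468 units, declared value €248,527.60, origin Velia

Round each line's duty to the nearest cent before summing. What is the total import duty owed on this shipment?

€71,862.79

Line 1 (C-400, Velia, 845 m², €32,769.10):
Base rate for C-400 is €6.00/m².
Origin Velia qualifies under the Cormark–Velia agreement and C-400 is covered: preferential rate Free applies instead.
Duty = €32,769.10 × 0% = €0.00.
Line 2 (E-586, Seristan, 1,488 pairs, €91,884.00):
Base rate for E-586 is 16%.
Duty = €91,884.00 × 16% = €14,701.44.
Line 3 (U-259, Velia, 2,468 units, €248,527.60):
Base rate for U-259 is 28.5%.
Origin Velia qualifies under the Cormark–Velia agreement and U-259 is covered: preferential rate 23% applies instead.
The additional-duty order on U-259 targets Seristan, not Velia; it does not apply.
Duty = €248,527.60 × 23% = €57,161.35.
Total = €0.00 + €14,701.44 + €57,161.35 = €71,862.79.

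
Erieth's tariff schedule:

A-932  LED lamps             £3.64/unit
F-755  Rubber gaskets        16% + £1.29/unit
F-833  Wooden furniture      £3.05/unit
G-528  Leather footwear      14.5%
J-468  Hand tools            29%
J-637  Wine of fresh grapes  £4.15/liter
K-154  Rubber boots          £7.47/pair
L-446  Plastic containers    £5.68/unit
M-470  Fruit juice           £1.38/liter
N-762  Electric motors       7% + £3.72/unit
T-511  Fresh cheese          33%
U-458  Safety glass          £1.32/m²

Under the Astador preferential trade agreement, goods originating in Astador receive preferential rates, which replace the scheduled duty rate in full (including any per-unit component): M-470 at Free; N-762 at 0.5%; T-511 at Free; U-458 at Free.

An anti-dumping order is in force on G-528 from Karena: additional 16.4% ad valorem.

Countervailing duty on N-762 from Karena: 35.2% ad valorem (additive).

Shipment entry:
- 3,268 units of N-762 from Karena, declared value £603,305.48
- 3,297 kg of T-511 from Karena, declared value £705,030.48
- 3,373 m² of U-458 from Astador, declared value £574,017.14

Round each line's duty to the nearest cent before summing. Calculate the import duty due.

£499,411.93

Line 1 (N-762, Karena, 3,268 units, £603,305.48):
Base rate for N-762 is 7% + £3.72/unit.
N-762 has an FTA preferential rate, but origin Karena is not Astador; base rate stands.
Additional duty on N-762 from Karena: +35.2%. Applied ad valorem rate: 7% + 35.2% = 42.2%.
Duty = £603,305.48 × 42.2% + 3,268 × £3.72 = £266,751.87.
Line 2 (T-511, Karena, 3,297 kg, £705,030.48):
Base rate for T-511 is 33%.
T-511 has an FTA preferential rate, but origin Karena is not Astador; base rate stands.
Duty = £705,030.48 × 33% = £232,660.06.
Line 3 (U-458, Astador, 3,373 m², £574,017.14):
Base rate for U-458 is £1.32/m².
Origin Astador qualifies under the Erieth–Astador agreement and U-458 is covered: preferential rate Free applies instead.
Duty = £574,017.14 × 0% = £0.00.
Total = £266,751.87 + £232,660.06 + £0.00 = £499,411.93.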